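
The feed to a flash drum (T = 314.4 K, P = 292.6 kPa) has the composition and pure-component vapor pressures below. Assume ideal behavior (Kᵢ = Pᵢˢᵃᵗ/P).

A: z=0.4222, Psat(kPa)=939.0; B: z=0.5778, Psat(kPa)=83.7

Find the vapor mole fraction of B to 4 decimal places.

y_B = 0.2162

Raoult's law: Kᵢ = Pᵢˢᵃᵗ/P = Pᵢˢᵃᵗ/292.6.
  K_A = 939.0/292.6 = 3.209159, K_B = 83.7/292.6 = 0.286056
Binary case is linear: z₁(K₁−1)(1+V/F(K₂−1)) + z₂(K₂−1)(1+V/F(K₁−1)) = 0
⇒ V/F = [z₁(K₁−1)+z₂(K₂−1)] / [−(K₁−1)(K₂−1)] = 0.52019/1.57722 = 0.3298
Compositions from xᵢ = zᵢ/(1+V/F(Kᵢ−1)), yᵢ = Kᵢxᵢ:
  A: x = 0.2442, y = 0.7838
  B: x = 0.7558, y = 0.2162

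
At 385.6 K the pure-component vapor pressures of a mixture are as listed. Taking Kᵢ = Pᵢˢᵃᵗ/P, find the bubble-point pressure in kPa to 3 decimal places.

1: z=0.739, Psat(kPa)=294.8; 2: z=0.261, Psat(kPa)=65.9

At the bubble point ψ → 0, so ΣzᵢKᵢ = 1 with Kᵢ = Pᵢˢᵃᵗ/P ⇒ P = ΣzᵢPᵢˢᵃᵗ.
P = 0.739·294.8 + 0.261·65.9 = 235.057 kPa

Pbub = 235.057 kPa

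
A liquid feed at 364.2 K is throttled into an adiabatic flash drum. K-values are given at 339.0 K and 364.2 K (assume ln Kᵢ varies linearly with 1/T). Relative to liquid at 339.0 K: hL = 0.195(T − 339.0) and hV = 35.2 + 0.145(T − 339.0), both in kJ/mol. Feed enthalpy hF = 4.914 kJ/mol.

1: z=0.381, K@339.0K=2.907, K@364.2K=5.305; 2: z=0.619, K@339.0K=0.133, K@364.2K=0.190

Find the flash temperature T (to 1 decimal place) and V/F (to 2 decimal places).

Adiabatic flash: solve Rachford–Rice at each trial T, then check hF = ψ·hV(T) + (1−ψ)·hL(T).
  T = 339.0 K: K = (2.907, 0.133), RR gives ψ = 0.115, H_out = 4.043 kJ/mol
  T = 364.2 K: K = (5.305, 0.190), RR gives ψ = 0.327, H_out = 15.998 kJ/mol
  T = 351.6 K: K = (3.970, 0.160), RR gives ψ = 0.245, H_out = 10.931 kJ/mol
  T = 345.3 K: K = (3.407, 0.146), RR gives ψ = 0.189, H_out = 7.822 kJ/mol
  T = 342.1 K: K = (3.145, 0.139), RR gives ψ = 0.154, H_out = 6.007 kJ/mol
  T = 340.6 K: K = (3.028, 0.136), RR gives ψ = 0.136, H_out = 5.085 kJ/mol
Linear interpolation between T = 339.0 (H_out = 4.043) and T = 340.6 (H_out = 5.085) on hF = 4.914 gives T ≈ 340.3 K, at which ψ = 0.13.

T = 340.3 K, V/F = 0.13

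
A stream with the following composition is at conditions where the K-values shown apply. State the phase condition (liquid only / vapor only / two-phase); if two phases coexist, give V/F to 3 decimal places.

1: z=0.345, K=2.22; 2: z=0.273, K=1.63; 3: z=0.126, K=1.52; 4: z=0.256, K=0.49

ΣzᵢKᵢ = 1.528; Σzᵢ/Kᵢ = 0.928.
Since Σzᵢ/Kᵢ < 1 the mixture is above its dew point — single vapor phase.

vapor only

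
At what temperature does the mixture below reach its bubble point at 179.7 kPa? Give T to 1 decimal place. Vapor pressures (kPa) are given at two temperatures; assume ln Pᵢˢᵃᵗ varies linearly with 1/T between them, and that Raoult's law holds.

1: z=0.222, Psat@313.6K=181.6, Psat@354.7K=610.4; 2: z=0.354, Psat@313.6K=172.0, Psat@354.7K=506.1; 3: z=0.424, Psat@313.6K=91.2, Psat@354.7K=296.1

Bubble-point temperature: ΣzᵢPᵢˢᵃᵗ(T) = P. Interpolate ln Pᵢˢᵃᵗ = aᵢ + bᵢ/T.
  T = 313.6 K: ΣzᵢPᵢˢᵃᵗ = 139.87 kPa
  T = 354.7 K: ΣzᵢPᵢˢᵃᵗ = 440.21 kPa
  T = 334.1 K: ΣzᵢPᵢˢᵃᵗ = 256.58 kPa
  T = 323.9 K: ΣzᵢPᵢˢᵃᵗ = 191.53 kPa
  T = 318.8 K: ΣzᵢPᵢˢᵃᵗ = 164.34 kPa
  T = 321.4 K: ΣzᵢPᵢˢᵃᵗ = 177.79 kPa
  T = 322.6 K: ΣzᵢPᵢˢᵃᵗ = 184.28 kPa
Interpolating between 321.4 K and 322.6 K gives T ≈ 321.8 K.

T = 321.8 K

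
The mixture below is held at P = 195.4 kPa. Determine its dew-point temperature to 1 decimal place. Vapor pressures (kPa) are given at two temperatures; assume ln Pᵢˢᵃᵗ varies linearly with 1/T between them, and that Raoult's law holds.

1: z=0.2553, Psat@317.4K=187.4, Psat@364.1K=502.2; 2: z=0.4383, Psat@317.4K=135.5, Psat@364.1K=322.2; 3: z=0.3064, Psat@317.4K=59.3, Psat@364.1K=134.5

Dew-point temperature: Σzᵢ·P/Pᵢˢᵃᵗ(T) = 1. Interpolate ln Pᵢˢᵃᵗ = aᵢ + bᵢ/T.
  T = 317.4 K: ΣzᵢP/Pᵢˢᵃᵗ = 1.9079
  T = 364.1 K: ΣzᵢP/Pᵢˢᵃᵗ = 0.8103
  T = 340.8 K: ΣzᵢP/Pᵢˢᵃᵗ = 1.2058
  T = 352.5 K: ΣzᵢP/Pᵢˢᵃᵗ = 0.9811
  T = 346.6 K: ΣzᵢP/Pᵢˢᵃᵗ = 1.0867
  T = 349.6 K: ΣzᵢP/Pᵢˢᵃᵗ = 1.0312
Interpolating between 349.6 K and 352.5 K gives T ≈ 351.4 K.

T = 351.4 K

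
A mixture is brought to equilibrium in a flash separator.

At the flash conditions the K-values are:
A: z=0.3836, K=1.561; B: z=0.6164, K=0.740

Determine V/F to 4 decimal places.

V/F = 0.3766

Material balance + equilibrium reduce to Σ zᵢ(Kᵢ−1)/(1+V/F(Kᵢ−1)) = 0.
Feasibility: ΣzᵢKᵢ = 1.0549, Σzᵢ/Kᵢ = 1.0787 — both > 1, two phases present.
Binary case is linear: z₁(K₁−1)(1+V/F(K₂−1)) + z₂(K₂−1)(1+V/F(K₁−1)) = 0
⇒ V/F = [z₁(K₁−1)+z₂(K₂−1)] / [−(K₁−1)(K₂−1)] = 0.05494/0.14586 = 0.3766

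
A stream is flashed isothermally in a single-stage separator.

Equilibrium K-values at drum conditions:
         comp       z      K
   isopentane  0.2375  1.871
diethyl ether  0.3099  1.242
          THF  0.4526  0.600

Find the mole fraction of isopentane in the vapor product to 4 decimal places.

Material balance + equilibrium reduce to Σ zᵢ(Kᵢ−1)/(1+V/F(Kᵢ−1)) = 0.
Feasibility: ΣzᵢKᵢ = 1.1008, Σzᵢ/Kᵢ = 1.1308 — both > 1, two phases present.
Newton–Raphson from V/F = 0.48:
  V/F = 0.4800: g = -0.01099, g' = -0.2151 → V/F = 0.4289
  V/F = 0.4289: g = 0.00002, g' = -0.2159 → V/F = 0.4290
Converged at V/F = 0.4290.
Compositions from xᵢ = zᵢ/(1+V/F(Kᵢ−1)), yᵢ = Kᵢxᵢ:
  isopentane: x = 0.1729, y = 0.3235
  diethyl ether: x = 0.2808, y = 0.3487
  THF: x = 0.5463, y = 0.3278

y_isopentane = 0.3235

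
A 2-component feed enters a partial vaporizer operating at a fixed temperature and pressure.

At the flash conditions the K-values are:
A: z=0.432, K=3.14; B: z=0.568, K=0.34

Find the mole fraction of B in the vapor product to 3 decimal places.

y_B = 0.260

Rachford–Rice: g(ψ) = Σ zᵢ(Kᵢ−1)/(1+ψ(Kᵢ−1)) = 0.
g(0) = ΣzᵢKᵢ − 1 = 0.550 and g(1) = 1 − Σzᵢ/Kᵢ = -0.808, so a root lies in (0, 1).
Iterate (Newton) starting at ψ = 0.54:
  ψ = 0.540: g = -0.1536, g' = -1.023 → ψ = 0.390
  ψ = 0.390: g = -0.0008, g' = -1.037 → ψ = 0.389
Converged at ψ = 0.389.
Compositions from xᵢ = zᵢ/(1+ψ(Kᵢ−1)), yᵢ = Kᵢxᵢ:
  A: x = 0.236, y = 0.740
  B: x = 0.764, y = 0.260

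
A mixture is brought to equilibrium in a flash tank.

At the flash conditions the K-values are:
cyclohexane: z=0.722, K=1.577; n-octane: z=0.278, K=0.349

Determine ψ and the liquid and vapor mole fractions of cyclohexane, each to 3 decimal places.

Rachford–Rice: g(ψ) = Σ zᵢ(Kᵢ−1)/(1+ψ(Kᵢ−1)) = 0.
Feasibility: ΣzᵢKᵢ = 1.236, Σzᵢ/Kᵢ = 1.254 — both > 1, two phases present.
Binary case is linear: z₁(K₁−1)(1+ψ(K₂−1)) + z₂(K₂−1)(1+ψ(K₁−1)) = 0
⇒ ψ = [z₁(K₁−1)+z₂(K₂−1)] / [−(K₁−1)(K₂−1)] = 0.2356/0.3756 = 0.627
Compositions from xᵢ = zᵢ/(1+ψ(Kᵢ−1)), yᵢ = Kᵢxᵢ:
  cyclohexane: x = 0.530, y = 0.836
  n-octane: x = 0.470, y = 0.164

ψ = 0.627, x_cyclohexane = 0.530, y_cyclohexane = 0.836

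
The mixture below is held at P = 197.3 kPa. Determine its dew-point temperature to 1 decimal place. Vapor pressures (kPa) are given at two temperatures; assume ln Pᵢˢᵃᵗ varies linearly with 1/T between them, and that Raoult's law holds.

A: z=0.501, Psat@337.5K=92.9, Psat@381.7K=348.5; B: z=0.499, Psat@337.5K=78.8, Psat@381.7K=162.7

Dew-point temperature: Σzᵢ·P/Pᵢˢᵃᵗ(T) = 1. Interpolate ln Pᵢˢᵃᵗ = aᵢ + bᵢ/T.
  T = 337.5 K: ΣzᵢP/Pᵢˢᵃᵗ = 2.3134
  T = 381.7 K: ΣzᵢP/Pᵢˢᵃᵗ = 0.8888
  T = 359.6 K: ΣzᵢP/Pᵢˢᵃᵗ = 1.3778
  T = 370.6 K: ΣzᵢP/Pᵢˢᵃᵗ = 1.0980
  T = 376.1 K: ΣzᵢP/Pᵢˢᵃᵗ = 0.9868
  T = 373.4 K: ΣzᵢP/Pᵢˢᵃᵗ = 1.0393
Interpolating between 373.4 K and 376.1 K gives T ≈ 375.4 K.

T = 375.4 K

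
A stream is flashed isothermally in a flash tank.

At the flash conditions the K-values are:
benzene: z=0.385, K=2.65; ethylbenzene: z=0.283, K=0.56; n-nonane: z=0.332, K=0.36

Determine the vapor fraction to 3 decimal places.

Material balance + equilibrium reduce to Σ zᵢ(Kᵢ−1)/(1+ψ(Kᵢ−1)) = 0.
g(0) = ΣzᵢKᵢ − 1 = 0.298 and g(1) = 1 − Σzᵢ/Kᵢ = -0.573, so a root lies in (0, 1).
Iterate (Newton) starting at ψ = 0.53:
  ψ = 0.530: g = -0.1450, g' = -0.703 → ψ = 0.324
  ψ = 0.324: g = 0.0009, g' = -0.736 → ψ = 0.325
Converged at ψ = 0.325.

ψ = 0.325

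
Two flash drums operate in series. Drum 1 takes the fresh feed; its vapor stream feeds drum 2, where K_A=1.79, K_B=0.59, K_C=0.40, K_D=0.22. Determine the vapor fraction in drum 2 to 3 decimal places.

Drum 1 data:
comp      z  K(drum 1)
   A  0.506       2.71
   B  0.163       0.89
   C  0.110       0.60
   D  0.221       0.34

Drum 1:
Newton–Raphson from ψ₁ = 0.63:
  ψ₁ = 0.630: g = 0.0888, g' = -0.659 → ψ₁ = 0.765
  ψ₁ = 0.765: g = -0.0025, g' = -0.709 → ψ₁ = 0.761
Converged at ψ₁ = 0.761.
Drum-1 compositions:
  A: x = 0.220, y = 0.596
  B: x = 0.178, y = 0.158
  C: x = 0.158, y = 0.095
  D: x = 0.444, y = 0.151
Drum-2 feed = drum-1 vapor: z₂ = (0.5958, 0.1583, 0.0949, 0.1510).
Drum 2:
Newton–Raphson from ψ₂ = 0.5:
  ψ₂ = 0.500: g = -0.0187, g' = -0.550 → ψ₂ = 0.466
  ψ₂ = 0.466: g = -0.0003, g' = -0.532 → ψ₂ = 0.465
Converged at ψ₂ = 0.465.
  A: x = 0.436, y = 0.780
  B: x = 0.196, y = 0.115
  C: x = 0.132, y = 0.053
  D: x = 0.237, y = 0.052

V/F (drum 2) = 0.465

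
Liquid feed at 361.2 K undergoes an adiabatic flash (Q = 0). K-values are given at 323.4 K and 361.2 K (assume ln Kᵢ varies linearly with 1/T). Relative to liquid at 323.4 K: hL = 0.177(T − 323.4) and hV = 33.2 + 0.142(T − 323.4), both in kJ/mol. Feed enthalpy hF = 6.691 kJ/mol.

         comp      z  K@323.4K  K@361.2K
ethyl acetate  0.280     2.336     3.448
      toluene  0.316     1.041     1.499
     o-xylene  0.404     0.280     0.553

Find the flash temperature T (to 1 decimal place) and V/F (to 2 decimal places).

Adiabatic flash: solve Rachford–Rice at each trial T, then check hF = ψ·hV(T) + (1−ψ)·hL(T).
  T = 323.4 K: K = (2.336, 1.041, 0.280), RR gives ψ = 0.147, H_out = 4.893 kJ/mol
  T = 361.2 K: K = (3.448, 1.499, 0.553), RR gives ψ = 0.948, H_out = 36.915 kJ/mol
  T = 342.3 K: K = (2.869, 1.262, 0.401), RR gives ψ = 0.497, H_out = 19.510 kJ/mol
  T = 332.9 K: K = (2.598, 1.150, 0.337), RR gives ψ = 0.322, H_out = 12.268 kJ/mol
  T = 328.1 K: K = (2.464, 1.094, 0.307), RR gives ψ = 0.235, H_out = 8.588 kJ/mol
  T = 325.8 K: K = (2.401, 1.068, 0.294), RR gives ψ = 0.192, H_out = 6.797 kJ/mol
Linear interpolation between T = 323.4 (H_out = 4.893) and T = 325.8 (H_out = 6.797) on hF = 6.691 gives T ≈ 325.7 K, at which ψ = 0.19.

T = 325.7 K, V/F = 0.19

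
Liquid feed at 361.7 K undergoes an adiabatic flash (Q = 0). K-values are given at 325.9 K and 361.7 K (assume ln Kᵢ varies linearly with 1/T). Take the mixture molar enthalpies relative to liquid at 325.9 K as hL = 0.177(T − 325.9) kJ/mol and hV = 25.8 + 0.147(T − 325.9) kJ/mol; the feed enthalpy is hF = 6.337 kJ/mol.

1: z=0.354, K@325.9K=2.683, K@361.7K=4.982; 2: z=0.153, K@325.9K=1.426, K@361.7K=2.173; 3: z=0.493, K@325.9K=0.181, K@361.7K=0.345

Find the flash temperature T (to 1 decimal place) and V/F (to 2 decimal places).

Adiabatic flash: solve Rachford–Rice at each trial T, then check hF = ψ·hV(T) + (1−ψ)·hL(T).
  T = 325.9 K: K = (2.683, 1.426, 0.181), RR gives ψ = 0.222, H_out = 5.722 kJ/mol
  T = 361.7 K: K = (4.982, 2.173, 0.345), RR gives ψ = 0.591, H_out = 20.938 kJ/mol
  T = 343.8 K: K = (3.715, 1.780, 0.254), RR gives ψ = 0.423, H_out = 13.852 kJ/mol
  T = 334.9 K: K = (3.174, 1.599, 0.216), RR gives ψ = 0.332, H_out = 10.081 kJ/mol
  T = 330.4 K: K = (2.922, 1.511, 0.198), RR gives ψ = 0.281, H_out = 7.997 kJ/mol
  T = 328.1 K: K = (2.798, 1.467, 0.189), RR gives ψ = 0.252, H_out = 6.863 kJ/mol
Linear interpolation between T = 325.9 (H_out = 5.722) and T = 328.1 (H_out = 6.863) on hF = 6.337 gives T ≈ 327.1 K, at which ψ = 0.24.

T = 327.1 K, V/F = 0.24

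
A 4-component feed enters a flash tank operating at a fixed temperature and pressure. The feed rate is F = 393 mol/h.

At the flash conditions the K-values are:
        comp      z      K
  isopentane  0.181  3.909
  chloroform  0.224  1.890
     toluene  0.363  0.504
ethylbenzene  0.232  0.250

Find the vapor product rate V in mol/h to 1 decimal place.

Material balance + equilibrium reduce to Σ zᵢ(Kᵢ−1)/(1+ψ(Kᵢ−1)) = 0.
Feasibility: ΣzᵢKᵢ = 1.372, Σzᵢ/Kᵢ = 1.813 — both > 1, two phases present.
Newton iteration, ψ⁰ = 0.5:
  ψ = 0.500: g = -0.1653, g' = -0.831 → ψ = 0.301
  ψ = 0.301: g = 0.0015, g' = -0.887 → ψ = 0.303
Converged at ψ = 0.303.
Then V = ψ·F = 0.3028·393 = 119.0 mol/h and L = F − V = 274.0 mol/h.

V = 119.0 mol/h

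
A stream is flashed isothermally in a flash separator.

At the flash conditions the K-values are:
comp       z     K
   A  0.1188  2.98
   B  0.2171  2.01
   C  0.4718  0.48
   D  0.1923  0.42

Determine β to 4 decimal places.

Let β = V/F and solve Σ zᵢ(Kᵢ−1)/(1+β(Kᵢ−1)) = 0.
g(0) = ΣzᵢKᵢ − 1 = 0.0976 and g(1) = 1 − Σzᵢ/Kᵢ = -0.5886, so a root lies in (0, 1).
Newton–Raphson from β = 0.5:
  β = 0.5000: g = -0.22473, g' = -0.5767 → β = 0.1103
  β = 0.1103: g = 0.01092, g' = -0.7104 → β = 0.1257
  β = 0.1257: g = 0.00013, g' = -0.6943 → β = 0.1259
Converged at β = 0.1259.

β = 0.1259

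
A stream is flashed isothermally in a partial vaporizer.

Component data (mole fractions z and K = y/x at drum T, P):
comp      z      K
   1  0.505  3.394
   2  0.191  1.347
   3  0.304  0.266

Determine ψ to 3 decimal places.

Let ψ = V/F and solve Σ zᵢ(Kᵢ−1)/(1+ψ(Kᵢ−1)) = 0.
Check two-phase: ΣzᵢKᵢ = 2.052 > 1 and Σzᵢ/Kᵢ = 1.433 > 1, so g(0) = 1.052 > 0 and g(1) = -0.433 < 0.
Newton–Raphson from ψ = 0.5:
  ψ = 0.500: g = 0.2543, g' = -1.025 → ψ = 0.748
  ψ = 0.748: g = -0.0090, g' = -1.192 → ψ = 0.740
Converged at ψ = 0.740.

ψ = 0.740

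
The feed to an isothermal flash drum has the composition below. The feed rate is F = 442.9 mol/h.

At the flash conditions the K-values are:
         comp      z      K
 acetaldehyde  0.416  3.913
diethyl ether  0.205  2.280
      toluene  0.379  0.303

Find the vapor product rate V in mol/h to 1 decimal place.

V = 318.0 mol/h

Rachford–Rice: g(ψ) = Σ zᵢ(Kᵢ−1)/(1+ψ(Kᵢ−1)) = 0.
Feasibility: ΣzᵢKᵢ = 2.210, Σzᵢ/Kᵢ = 1.447 — both > 1, two phases present.
Newton iteration, ψ⁰ = 0.5:
  ψ = 0.500: g = 0.2478, g' = -1.144 → ψ = 0.717
  ψ = 0.717: g = 0.0015, g' = -1.197 → ψ = 0.718
Converged at ψ = 0.718.
Then V = ψ·F = 0.7179·442.9 = 318.0 mol/h and L = F − V = 124.9 mol/h.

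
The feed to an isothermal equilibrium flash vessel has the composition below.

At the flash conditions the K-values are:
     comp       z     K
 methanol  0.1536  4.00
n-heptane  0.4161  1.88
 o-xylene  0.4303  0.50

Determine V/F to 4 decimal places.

Newton–Raphson from V/F = 0.5:
  V/F = 0.5000: g = 0.15174, g' = -0.5678 → V/F = 0.7672
  V/F = 0.7672: g = 0.00910, g' = -0.5248 → V/F = 0.7846
  V/F = 0.7846: g = -0.00002, g' = -0.5270 → V/F = 0.7845
Converged at V/F = 0.7845.

V/F = 0.7845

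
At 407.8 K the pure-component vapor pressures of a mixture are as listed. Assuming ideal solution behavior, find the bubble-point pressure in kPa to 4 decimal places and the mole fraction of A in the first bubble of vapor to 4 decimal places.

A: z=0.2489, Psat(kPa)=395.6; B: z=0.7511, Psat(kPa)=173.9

Pbub = 229.0811 kPa, y_A = 0.4298

At the bubble point ψ → 0, so ΣzᵢKᵢ = 1 with Kᵢ = Pᵢˢᵃᵗ/P ⇒ P = ΣzᵢPᵢˢᵃᵗ.
P = 0.2489·395.6 + 0.7511·173.9 = 229.0811 kPa
yᵢ = zᵢPᵢˢᵃᵗ/P ⇒ y_A = 0.2489·395.6/229.0811 = 0.4298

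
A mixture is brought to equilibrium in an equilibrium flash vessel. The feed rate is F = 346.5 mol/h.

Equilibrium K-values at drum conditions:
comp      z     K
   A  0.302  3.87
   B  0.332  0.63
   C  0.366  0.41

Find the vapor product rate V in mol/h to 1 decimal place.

V = 128.9 mol/h

Material balance + equilibrium reduce to Σ zᵢ(Kᵢ−1)/(1+β(Kᵢ−1)) = 0.
g(0) = ΣzᵢKᵢ − 1 = 0.528 and g(1) = 1 − Σzᵢ/Kᵢ = -0.498, so a root lies in (0, 1).
Newton–Raphson from β = 0.48:
  β = 0.480: g = -0.0861, g' = -0.755 → β = 0.366
  β = 0.366: g = 0.0052, g' = -0.860 → β = 0.372
Converged at β = 0.372.
Then V = β·F = 0.3721·346.5 = 128.9 mol/h and L = F − V = 217.6 mol/h.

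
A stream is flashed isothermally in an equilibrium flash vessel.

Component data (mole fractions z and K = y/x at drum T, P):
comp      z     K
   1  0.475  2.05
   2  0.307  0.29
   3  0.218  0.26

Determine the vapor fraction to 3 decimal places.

Rachford–Rice: g(ψ) = Σ zᵢ(Kᵢ−1)/(1+ψ(Kᵢ−1)) = 0.
Check two-phase: ΣzᵢKᵢ = 1.119 > 1 and Σzᵢ/Kᵢ = 2.129 > 1, so g(0) = 0.119 > 0 and g(1) = -1.129 < 0.
Iterate (Newton) starting at ψ = 0.66:
  ψ = 0.660: g = -0.4309, g' = -1.187 → ψ = 0.297
  ψ = 0.297: g = -0.1027, g' = -0.749 → ψ = 0.160
  ψ = 0.160: g = -0.0017, g' = -0.734 → ψ = 0.157
Converged at ψ = 0.157.

ψ = 0.157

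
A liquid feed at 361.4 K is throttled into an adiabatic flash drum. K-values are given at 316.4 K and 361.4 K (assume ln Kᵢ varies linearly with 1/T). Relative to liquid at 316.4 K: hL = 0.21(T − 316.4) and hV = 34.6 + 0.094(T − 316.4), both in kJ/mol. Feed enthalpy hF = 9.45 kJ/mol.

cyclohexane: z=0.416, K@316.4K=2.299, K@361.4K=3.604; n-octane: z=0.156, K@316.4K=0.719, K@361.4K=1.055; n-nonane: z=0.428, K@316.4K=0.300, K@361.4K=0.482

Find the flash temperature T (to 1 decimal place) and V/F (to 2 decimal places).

T = 317.8 K, V/F = 0.27

Adiabatic flash: solve Rachford–Rice at each trial T, then check hF = ψ·hV(T) + (1−ψ)·hL(T).
  T = 316.4 K: K = (2.299, 0.719, 0.300), RR gives ψ = 0.247, H_out = 8.536 kJ/mol
  T = 361.4 K: K = (3.604, 1.055, 0.482), RR gives ψ = 0.770, H_out = 32.068 kJ/mol
  T = 338.9 K: K = (2.922, 0.882, 0.386), RR gives ψ = 0.513, H_out = 21.120 kJ/mol
  T = 327.6 K: K = (2.601, 0.799, 0.342), RR gives ψ = 0.386, H_out = 15.201 kJ/mol
  T = 322.0 K: K = (2.448, 0.759, 0.321), RR gives ψ = 0.319, H_out = 12.004 kJ/mol
  T = 319.2 K: K = (2.373, 0.739, 0.310), RR gives ψ = 0.284, H_out = 10.309 kJ/mol
  T = 317.8 K: K = (2.336, 0.729, 0.305), RR gives ψ = 0.265, H_out = 9.433 kJ/mol
Linear interpolation between T = 317.8 (H_out = 9.433) and T = 319.2 (H_out = 10.309) on hF = 9.45 gives T ≈ 317.8 K, at which ψ = 0.27.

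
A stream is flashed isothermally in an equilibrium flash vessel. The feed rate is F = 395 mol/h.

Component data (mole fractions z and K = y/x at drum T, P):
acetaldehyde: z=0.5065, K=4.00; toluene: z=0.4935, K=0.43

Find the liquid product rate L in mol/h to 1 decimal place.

Binary case is linear: z₁(K₁−1)(1+ψ(K₂−1)) + z₂(K₂−1)(1+ψ(K₁−1)) = 0
⇒ ψ = [z₁(K₁−1)+z₂(K₂−1)] / [−(K₁−1)(K₂−1)] = 1.23820/1.71000 = 0.7241
Then V = ψ·F = 0.7241·395 = 286.0 mol/h and L = F − V = 109.0 mol/h.

L = 109.0 mol/h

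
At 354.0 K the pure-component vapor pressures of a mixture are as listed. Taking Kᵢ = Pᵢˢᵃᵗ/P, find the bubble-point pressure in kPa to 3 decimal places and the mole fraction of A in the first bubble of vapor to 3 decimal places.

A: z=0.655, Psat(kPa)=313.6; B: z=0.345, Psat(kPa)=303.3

At the bubble point ψ → 0, so ΣzᵢKᵢ = 1 with Kᵢ = Pᵢˢᵃᵗ/P ⇒ P = ΣzᵢPᵢˢᵃᵗ.
P = 0.655·313.6 + 0.345·303.3 = 310.047 kPa
yᵢ = zᵢPᵢˢᵃᵗ/P ⇒ y_A = 0.655·313.6/310.047 = 0.663

Pbub = 310.047 kPa, y_A = 0.663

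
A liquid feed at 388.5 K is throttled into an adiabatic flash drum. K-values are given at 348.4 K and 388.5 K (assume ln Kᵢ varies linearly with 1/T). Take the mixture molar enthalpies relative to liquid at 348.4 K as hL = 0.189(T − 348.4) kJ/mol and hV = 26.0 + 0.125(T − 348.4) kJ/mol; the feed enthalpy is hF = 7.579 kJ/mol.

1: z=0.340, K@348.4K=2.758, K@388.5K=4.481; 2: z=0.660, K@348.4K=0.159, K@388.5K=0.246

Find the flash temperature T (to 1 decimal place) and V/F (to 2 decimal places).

Adiabatic flash: solve Rachford–Rice at each trial T, then check hF = ψ·hV(T) + (1−ψ)·hL(T).
  T = 348.4 K: K = (2.758, 0.159), RR gives ψ = 0.029, H_out = 0.750 kJ/mol
  T = 388.5 K: K = (4.481, 0.246), RR gives ψ = 0.261, H_out = 13.703 kJ/mol
  T = 368.4 K: K = (3.560, 0.200), RR gives ψ = 0.167, H_out = 7.913 kJ/mol
  T = 358.4 K: K = (3.145, 0.179), RR gives ψ = 0.106, H_out = 4.587 kJ/mol
  T = 363.4 K: K = (3.349, 0.189), RR gives ψ = 0.138, H_out = 6.301 kJ/mol
  T = 365.9 K: K = (3.454, 0.195), RR gives ψ = 0.153, H_out = 7.118 kJ/mol
  T = 367.1 K: K = (3.504, 0.197), RR gives ψ = 0.160, H_out = 7.503 kJ/mol
Linear interpolation between T = 367.1 (H_out = 7.503) and T = 368.4 (H_out = 7.913) on hF = 7.579 gives T ≈ 367.3 K, at which ψ = 0.16.

T = 367.3 K, V/F = 0.16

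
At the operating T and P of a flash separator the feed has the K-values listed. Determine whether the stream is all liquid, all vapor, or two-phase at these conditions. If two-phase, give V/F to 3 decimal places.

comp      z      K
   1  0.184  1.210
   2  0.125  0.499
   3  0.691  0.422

ΣzᵢKᵢ = 0.577; Σzᵢ/Kᵢ = 2.040.
Since ΣzᵢKᵢ < 1 the mixture is below its bubble point — single liquid phase.

all liquid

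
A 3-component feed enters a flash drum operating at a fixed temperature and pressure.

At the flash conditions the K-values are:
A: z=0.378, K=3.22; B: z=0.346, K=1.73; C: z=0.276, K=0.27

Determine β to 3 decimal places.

Material balance + equilibrium reduce to Σ zᵢ(Kᵢ−1)/(1+β(Kᵢ−1)) = 0.
g(0) = ΣzᵢKᵢ − 1 = 0.890 and g(1) = 1 − Σzᵢ/Kᵢ = -0.340, so a root lies in (0, 1).
Newton–Raphson from β = 0.5:
  β = 0.500: g = 0.2655, g' = -0.882 → β = 0.801
  β = 0.801: g = -0.0236, g' = -1.167 → β = 0.781
  β = 0.781: g = -0.0005, g' = -1.119 → β = 0.780
Converged at β = 0.780.

β = 0.780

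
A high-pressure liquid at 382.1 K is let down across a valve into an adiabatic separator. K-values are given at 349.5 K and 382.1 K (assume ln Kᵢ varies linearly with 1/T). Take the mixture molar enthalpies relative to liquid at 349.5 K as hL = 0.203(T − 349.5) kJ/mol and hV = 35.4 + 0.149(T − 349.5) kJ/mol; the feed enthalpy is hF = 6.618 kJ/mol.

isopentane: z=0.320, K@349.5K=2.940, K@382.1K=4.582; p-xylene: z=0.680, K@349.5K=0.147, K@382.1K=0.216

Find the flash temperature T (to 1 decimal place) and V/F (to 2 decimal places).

T = 362.1 K, V/F = 0.12

Adiabatic flash: solve Rachford–Rice at each trial T, then check hF = ψ·hV(T) + (1−ψ)·hL(T).
  T = 349.5 K: K = (2.940, 0.147), RR gives ψ = 0.025, H_out = 0.872 kJ/mol
  T = 382.1 K: K = (4.582, 0.216), RR gives ψ = 0.218, H_out = 13.962 kJ/mol
  T = 365.8 K: K = (3.707, 0.180), RR gives ψ = 0.139, H_out = 8.103 kJ/mol
  T = 357.6 K: K = (3.308, 0.163), RR gives ψ = 0.088, H_out = 4.705 kJ/mol
  T = 361.7 K: K = (3.504, 0.171), RR gives ψ = 0.114, H_out = 6.454 kJ/mol
  T = 363.8 K: K = (3.607, 0.176), RR gives ψ = 0.127, H_out = 7.310 kJ/mol
Linear interpolation between T = 361.7 (H_out = 6.454) and T = 363.8 (H_out = 7.310) on hF = 6.618 gives T ≈ 362.1 K, at which ψ = 0.12.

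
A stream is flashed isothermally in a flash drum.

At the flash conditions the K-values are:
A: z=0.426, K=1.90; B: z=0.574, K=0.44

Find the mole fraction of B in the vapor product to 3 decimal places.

Material balance + equilibrium reduce to Σ zᵢ(Kᵢ−1)/(1+V/F(Kᵢ−1)) = 0.
Feasibility: ΣzᵢKᵢ = 1.062, Σzᵢ/Kᵢ = 1.529 — both > 1, two phases present.
Binary case is linear: z₁(K₁−1)(1+V/F(K₂−1)) + z₂(K₂−1)(1+V/F(K₁−1)) = 0
⇒ V/F = [z₁(K₁−1)+z₂(K₂−1)] / [−(K₁−1)(K₂−1)] = 0.0620/0.5040 = 0.123
Compositions from xᵢ = zᵢ/(1+V/F(Kᵢ−1)), yᵢ = Kᵢxᵢ:
  A: x = 0.384, y = 0.729
  B: x = 0.616, y = 0.271

y_B = 0.271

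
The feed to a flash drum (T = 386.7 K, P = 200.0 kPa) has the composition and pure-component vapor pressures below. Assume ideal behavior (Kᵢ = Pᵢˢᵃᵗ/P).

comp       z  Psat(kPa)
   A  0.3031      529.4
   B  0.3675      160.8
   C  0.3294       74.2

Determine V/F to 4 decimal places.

V/F = 0.3038

Raoult's law: Kᵢ = Pᵢˢᵃᵗ/P = Pᵢˢᵃᵗ/200.0.
  K_A = 529.4/200.0 = 2.647000, K_B = 160.8/200.0 = 0.804000, K_C = 74.2/200.0 = 0.371000
Newton–Raphson from V/F = 0.51:
  V/F = 0.5100: g = -0.11377, g' = -0.5428 → V/F = 0.3004
  V/F = 0.3004: g = 0.00197, g' = -0.5820 → V/F = 0.3038
Converged at V/F = 0.3038.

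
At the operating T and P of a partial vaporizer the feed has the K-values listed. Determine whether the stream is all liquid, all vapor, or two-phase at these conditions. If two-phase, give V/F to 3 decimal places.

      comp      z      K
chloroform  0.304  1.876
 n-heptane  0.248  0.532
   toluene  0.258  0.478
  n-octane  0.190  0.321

all liquid

ΣzᵢKᵢ = 0.887; Σzᵢ/Kᵢ = 1.760.
Since ΣzᵢKᵢ < 1 the mixture is below its bubble point — single liquid phase.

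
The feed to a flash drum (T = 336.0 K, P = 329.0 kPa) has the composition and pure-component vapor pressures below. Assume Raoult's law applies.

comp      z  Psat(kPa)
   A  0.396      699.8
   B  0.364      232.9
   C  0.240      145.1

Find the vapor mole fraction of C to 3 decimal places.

y_C = 0.140

Raoult's law: Kᵢ = Pᵢˢᵃᵗ/P = Pᵢˢᵃᵗ/329.0.
  K_A = 699.8/329.0 = 2.12705, K_B = 232.9/329.0 = 0.70790, K_C = 145.1/329.0 = 0.44103
Let ψ = V/F and solve Σ zᵢ(Kᵢ−1)/(1+ψ(Kᵢ−1)) = 0.
g(0) = ΣzᵢKᵢ − 1 = 0.206 and g(1) = 1 − Σzᵢ/Kᵢ = -0.245, so a root lies in (0, 1).
Iterate (Newton) starting at ψ = 0.49:
  ψ = 0.490: g = -0.0213, g' = -0.393 → ψ = 0.436
Converged at ψ = 0.436.
Compositions from xᵢ = zᵢ/(1+ψ(Kᵢ−1)), yᵢ = Kᵢxᵢ:
  A: x = 0.266, y = 0.565
  B: x = 0.417, y = 0.295
  C: x = 0.317, y = 0.140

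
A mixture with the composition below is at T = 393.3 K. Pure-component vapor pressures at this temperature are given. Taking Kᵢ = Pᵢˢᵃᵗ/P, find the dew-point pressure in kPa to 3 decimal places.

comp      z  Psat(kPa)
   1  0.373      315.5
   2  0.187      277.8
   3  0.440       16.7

At the dew point ψ → 1, so Σzᵢ/Kᵢ = 1 with Kᵢ = Pᵢˢᵃᵗ/P ⇒ 1/P = Σzᵢ/Pᵢˢᵃᵗ.
1/P = 0.373/315.5 + 0.187/277.8 + 0.440/16.7 = 0.028203 ⇒ P = 35.458 kPa

Pdew = 35.458 kPa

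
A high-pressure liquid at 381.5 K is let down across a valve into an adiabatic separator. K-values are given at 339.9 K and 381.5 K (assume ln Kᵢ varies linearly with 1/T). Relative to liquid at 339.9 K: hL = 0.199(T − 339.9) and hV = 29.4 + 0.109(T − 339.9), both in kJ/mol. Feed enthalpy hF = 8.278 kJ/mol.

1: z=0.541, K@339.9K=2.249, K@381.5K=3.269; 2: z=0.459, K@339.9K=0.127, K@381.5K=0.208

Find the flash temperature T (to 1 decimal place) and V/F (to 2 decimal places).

Adiabatic flash: solve Rachford–Rice at each trial T, then check hF = ψ·hV(T) + (1−ψ)·hL(T).
  T = 339.9 K: K = (2.249, 0.127), RR gives ψ = 0.252, H_out = 7.415 kJ/mol
  T = 381.5 K: K = (3.269, 0.208), RR gives ψ = 0.481, H_out = 20.614 kJ/mol
  T = 360.7 K: K = (2.741, 0.165), RR gives ψ = 0.384, H_out = 14.714 kJ/mol
  T = 350.3 K: K = (2.490, 0.145), RR gives ψ = 0.325, H_out = 11.318 kJ/mol
  T = 345.1 K: K = (2.368, 0.136), RR gives ψ = 0.291, H_out = 9.445 kJ/mol
  T = 342.5 K: K = (2.308, 0.131), RR gives ψ = 0.272, H_out = 8.452 kJ/mol
  T = 341.2 K: K = (2.279, 0.129), RR gives ψ = 0.262, H_out = 7.939 kJ/mol
Linear interpolation between T = 341.2 (H_out = 7.939) and T = 342.5 (H_out = 8.452) on hF = 8.278 gives T ≈ 342.1 K, at which ψ = 0.27.

T = 342.1 K, V/F = 0.27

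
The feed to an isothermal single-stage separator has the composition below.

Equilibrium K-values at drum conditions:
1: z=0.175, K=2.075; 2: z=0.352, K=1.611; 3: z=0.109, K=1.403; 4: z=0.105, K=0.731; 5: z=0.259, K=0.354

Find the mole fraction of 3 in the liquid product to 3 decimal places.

x_3 = 0.088

Rachford–Rice: g(ψ) = Σ zᵢ(Kᵢ−1)/(1+ψ(Kᵢ−1)) = 0.
Check two-phase: ΣzᵢKᵢ = 1.252 > 1 and Σzᵢ/Kᵢ = 1.256 > 1, so g(0) = 0.252 > 0 and g(1) = -0.256 < 0.
Newton–Raphson from ψ = 0.34:
  ψ = 0.340: g = 0.1090, g' = -0.399 → ψ = 0.613
  ψ = 0.613: g = -0.0058, g' = -0.462 → ψ = 0.601
  ψ = 0.601: g = -0.0000, g' = -0.456 → ψ = 0.600
Converged at ψ = 0.600.
Compositions from xᵢ = zᵢ/(1+ψ(Kᵢ−1)), yᵢ = Kᵢxᵢ:
  1: x = 0.106, y = 0.221
  2: x = 0.258, y = 0.415
  3: x = 0.088, y = 0.123
  4: x = 0.125, y = 0.092
  5: x = 0.423, y = 0.150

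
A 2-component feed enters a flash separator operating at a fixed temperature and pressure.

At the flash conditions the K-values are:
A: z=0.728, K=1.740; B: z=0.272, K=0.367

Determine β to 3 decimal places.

β = 0.783

Let β = V/F and solve Σ zᵢ(Kᵢ−1)/(1+β(Kᵢ−1)) = 0.
Check two-phase: ΣzᵢKᵢ = 1.367 > 1 and Σzᵢ/Kᵢ = 1.160 > 1, so g(0) = 0.367 > 0 and g(1) = -0.160 < 0.
Binary case is linear: z₁(K₁−1)(1+β(K₂−1)) + z₂(K₂−1)(1+β(K₁−1)) = 0
⇒ β = [z₁(K₁−1)+z₂(K₂−1)] / [−(K₁−1)(K₂−1)] = 0.3665/0.4684 = 0.783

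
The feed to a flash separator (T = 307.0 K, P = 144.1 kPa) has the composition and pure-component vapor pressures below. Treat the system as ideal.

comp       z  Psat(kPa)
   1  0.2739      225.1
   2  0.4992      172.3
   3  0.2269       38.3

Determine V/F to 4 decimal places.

Raoult's law: Kᵢ = Pᵢˢᵃᵗ/P = Pᵢˢᵃᵗ/144.1.
  K_1 = 225.1/144.1 = 1.562110, K_2 = 172.3/144.1 = 1.195697, K_3 = 38.3/144.1 = 0.265788
Rachford–Rice: g(V/F) = Σ zᵢ(Kᵢ−1)/(1+V/F(Kᵢ−1)) = 0.
Check two-phase: ΣzᵢKᵢ = 1.0851 > 1 and Σzᵢ/Kᵢ = 1.4465 > 1, so g(0) = 0.0851 > 0 and g(1) = -0.4465 < 0.
Iterate (Newton) starting at V/F = 0.4:
  V/F = 0.4000: g = -0.01956, g' = -0.3193 → V/F = 0.3387
  V/F = 0.3387: g = -0.00079, g' = -0.2946 → V/F = 0.3361
Converged at V/F = 0.3361.

V/F = 0.3361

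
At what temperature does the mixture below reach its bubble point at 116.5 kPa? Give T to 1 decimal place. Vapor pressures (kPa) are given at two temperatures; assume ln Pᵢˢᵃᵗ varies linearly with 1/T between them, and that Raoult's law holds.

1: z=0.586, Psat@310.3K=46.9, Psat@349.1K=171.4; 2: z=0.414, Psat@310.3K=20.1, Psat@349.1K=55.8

T = 347.1 K

Bubble-point temperature: ΣzᵢPᵢˢᵃᵗ(T) = P. Interpolate ln Pᵢˢᵃᵗ = aᵢ + bᵢ/T.
  T = 310.3 K: ΣzᵢPᵢˢᵃᵗ = 35.80 kPa
  T = 349.1 K: ΣzᵢPᵢˢᵃᵗ = 123.54 kPa
  T = 329.7 K: ΣzᵢPᵢˢᵃᵗ = 68.87 kPa
  T = 339.4 K: ΣzᵢPᵢˢᵃᵗ = 92.98 kPa
  T = 344.2 K: ΣzᵢPᵢˢᵃᵗ = 107.23 kPa
  T = 346.6 K: ΣzᵢPᵢˢᵃᵗ = 114.99 kPa
  T = 347.9 K: ΣzᵢPᵢˢᵃᵗ = 119.37 kPa
  T = 347.2 K: ΣzᵢPᵢˢᵃᵗ = 116.99 kPa
Interpolating between 346.6 K and 347.2 K gives T ≈ 347.1 K.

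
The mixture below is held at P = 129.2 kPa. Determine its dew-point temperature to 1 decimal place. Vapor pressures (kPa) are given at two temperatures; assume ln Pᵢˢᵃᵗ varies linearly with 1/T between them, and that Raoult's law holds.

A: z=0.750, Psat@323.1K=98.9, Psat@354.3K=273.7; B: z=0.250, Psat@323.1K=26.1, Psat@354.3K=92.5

T = 344.1 K

Dew-point temperature: Σzᵢ·P/Pᵢˢᵃᵗ(T) = 1. Interpolate ln Pᵢˢᵃᵗ = aᵢ + bᵢ/T.
  T = 323.1 K: ΣzᵢP/Pᵢˢᵃᵗ = 2.2173
  T = 354.3 K: ΣzᵢP/Pᵢˢᵃᵗ = 0.7032
  T = 338.7 K: ΣzᵢP/Pᵢˢᵃᵗ = 1.2138
  T = 346.5 K: ΣzᵢP/Pᵢˢᵃᵗ = 0.9178
  T = 342.6 K: ΣzᵢP/Pᵢˢᵃᵗ = 1.0537
  T = 344.6 K: ΣzᵢP/Pᵢˢᵃᵗ = 0.9813
Interpolating between 342.6 K and 344.6 K gives T ≈ 344.1 K.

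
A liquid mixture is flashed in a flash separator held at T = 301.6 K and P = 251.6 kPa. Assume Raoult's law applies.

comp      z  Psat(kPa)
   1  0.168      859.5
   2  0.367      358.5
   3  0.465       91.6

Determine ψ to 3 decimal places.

ψ = 0.312

Raoult's law: Kᵢ = Pᵢˢᵃᵗ/P = Pᵢˢᵃᵗ/251.6.
  K_1 = 859.5/251.6 = 3.41614, K_2 = 358.5/251.6 = 1.42488, K_3 = 91.6/251.6 = 0.36407
Rachford–Rice: g(ψ) = Σ zᵢ(Kᵢ−1)/(1+ψ(Kᵢ−1)) = 0.
g(0) = ΣzᵢKᵢ − 1 = 0.266 and g(1) = 1 − Σzᵢ/Kᵢ = -0.584, so a root lies in (0, 1).
Iterate (Newton) starting at ψ = 0.5:
  ψ = 0.500: g = -0.1211, g' = -0.650 → ψ = 0.314
  ψ = 0.314: g = -0.0010, g' = -0.662 → ψ = 0.312
Converged at ψ = 0.312.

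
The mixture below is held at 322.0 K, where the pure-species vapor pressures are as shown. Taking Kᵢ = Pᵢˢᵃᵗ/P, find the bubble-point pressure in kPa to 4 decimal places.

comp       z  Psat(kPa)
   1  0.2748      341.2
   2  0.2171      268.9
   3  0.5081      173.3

At the bubble point ψ → 0, so ΣzᵢKᵢ = 1 with Kᵢ = Pᵢˢᵃᵗ/P ⇒ P = ΣzᵢPᵢˢᵃᵗ.
P = 0.2748·341.2 + 0.2171·268.9 + 0.5081·173.3 = 240.1937 kPa

Pbub = 240.1937 kPa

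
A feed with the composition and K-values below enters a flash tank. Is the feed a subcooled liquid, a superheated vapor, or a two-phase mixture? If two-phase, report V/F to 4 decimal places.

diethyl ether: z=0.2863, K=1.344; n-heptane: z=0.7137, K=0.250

subcooled liquid

ΣzᵢKᵢ = 0.5632; Σzᵢ/Kᵢ = 3.0678.
Since ΣzᵢKᵢ < 1 the mixture is below its bubble point — single liquid phase.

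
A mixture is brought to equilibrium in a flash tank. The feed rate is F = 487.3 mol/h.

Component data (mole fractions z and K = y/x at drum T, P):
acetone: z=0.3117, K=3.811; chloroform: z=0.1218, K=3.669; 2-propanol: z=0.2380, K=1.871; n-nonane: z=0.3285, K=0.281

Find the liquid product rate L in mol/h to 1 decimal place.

Rachford–Rice: g(V/F) = Σ zᵢ(Kᵢ−1)/(1+V/F(Kᵢ−1)) = 0.
Check two-phase: ΣzᵢKᵢ = 2.1724 > 1 and Σzᵢ/Kᵢ = 1.4112 > 1, so g(0) = 1.1724 > 0 and g(1) = -0.4112 < 0.
Newton iteration, V/F⁰ = 0.5:
  V/F = 0.5000: g = 0.27914, g' = -1.0864 → V/F = 0.7569
  V/F = 0.7569: g = -0.00553, g' = -1.2300 → V/F = 0.7524
Converged at V/F = 0.7524.
Then V = V/F·F = 0.7524·487.3 = 366.7 mol/h and L = F − V = 120.6 mol/h.

L = 120.6 mol/h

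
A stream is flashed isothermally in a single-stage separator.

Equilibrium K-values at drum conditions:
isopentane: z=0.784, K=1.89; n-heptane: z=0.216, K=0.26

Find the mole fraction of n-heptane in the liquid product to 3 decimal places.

x_n-heptane = 0.546

Iterate (Newton) starting at ψ = 0.5:
  ψ = 0.500: g = 0.2292, g' = -0.595 → ψ = 0.885
  ψ = 0.885: g = -0.0727, g' = -1.187 → ψ = 0.824
  ψ = 0.824: g = -0.0067, g' = -0.982 → ψ = 0.817
Converged at ψ = 0.817.
Compositions from xᵢ = zᵢ/(1+ψ(Kᵢ−1)), yᵢ = Kᵢxᵢ:
  isopentane: x = 0.454, y = 0.858
  n-heptane: x = 0.546, y = 0.142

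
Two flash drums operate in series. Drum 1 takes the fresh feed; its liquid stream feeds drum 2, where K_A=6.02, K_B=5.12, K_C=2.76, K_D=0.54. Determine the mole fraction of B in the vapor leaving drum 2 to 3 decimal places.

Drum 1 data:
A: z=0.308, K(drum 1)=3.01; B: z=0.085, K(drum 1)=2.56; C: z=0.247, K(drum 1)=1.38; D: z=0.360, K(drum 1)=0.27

y_B (drum 2) = 0.064

Drum 1:
Let ψ₁ = V/F and solve Σ zᵢ(Kᵢ−1)/(1+ψ₁(Kᵢ−1)) = 0.
Feasibility: ΣzᵢKᵢ = 1.583, Σzᵢ/Kᵢ = 1.648 — both > 1, two phases present.
Iterate (Newton) starting at ψ₁ = 0.67:
  ψ₁ = 0.670: g = -0.1109, g' = -1.033 → ψ₁ = 0.563
  ψ₁ = 0.563: g = -0.0075, g' = -0.909 → ψ₁ = 0.554
Converged at ψ₁ = 0.554.
Drum-1 compositions:
  A: x = 0.146, y = 0.438
  B: x = 0.046, y = 0.117
  C: x = 0.204, y = 0.282
  D: x = 0.605, y = 0.163
Drum-2 feed = drum-1 liquid: z₂ = (0.1457, 0.0456, 0.2040, 0.6047).
Drum 2:
Rachford–Rice: g(ψ₂) = Σ zᵢ(Kᵢ−1)/(1+ψ₂(Kᵢ−1)) = 0.
Check two-phase: ΣzᵢKᵢ = 2.000 > 1 and Σzᵢ/Kᵢ = 1.227 > 1, so g(0) = 1.000 > 0 and g(1) = -0.227 < 0.
Iterate (Newton) starting at ψ₂ = 0.5:
  ψ₂ = 0.500: g = 0.0995, g' = -0.775 → ψ₂ = 0.628
  ψ₂ = 0.628: g = 0.0076, g' = -0.668 → ψ₂ = 0.640
Converged at ψ₂ = 0.640.
  A: x = 0.035, y = 0.208
  B: x = 0.013, y = 0.064
  C: x = 0.096, y = 0.265
  D: x = 0.857, y = 0.463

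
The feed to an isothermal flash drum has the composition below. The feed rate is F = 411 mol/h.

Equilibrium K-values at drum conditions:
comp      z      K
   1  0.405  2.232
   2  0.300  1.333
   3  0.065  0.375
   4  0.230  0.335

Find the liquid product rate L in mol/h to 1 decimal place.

L = 129.5 mol/h

Let β = V/F and solve Σ zᵢ(Kᵢ−1)/(1+β(Kᵢ−1)) = 0.
Feasibility: ΣzᵢKᵢ = 1.405, Σzᵢ/Kᵢ = 1.266 — both > 1, two phases present.
Newton iteration, β⁰ = 0.69:
  β = 0.690: g = -0.0031, g' = -0.627 → β = 0.685
Converged at β = 0.685.
Then V = β·F = 0.6850·411 = 281.5 mol/h and L = F − V = 129.5 mol/h.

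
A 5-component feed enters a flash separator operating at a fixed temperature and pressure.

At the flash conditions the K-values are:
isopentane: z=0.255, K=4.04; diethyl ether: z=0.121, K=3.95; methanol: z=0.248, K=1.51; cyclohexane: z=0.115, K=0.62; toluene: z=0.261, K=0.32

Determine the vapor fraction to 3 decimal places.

Rachford–Rice: g(ψ) = Σ zᵢ(Kᵢ−1)/(1+ψ(Kᵢ−1)) = 0.
g(0) = ΣzᵢKᵢ − 1 = 1.037 and g(1) = 1 − Σzᵢ/Kᵢ = -0.259, so a root lies in (0, 1).
Newton iteration, ψ⁰ = 0.5:
  ψ = 0.500: g = 0.2298, g' = -0.886 → ψ = 0.759
  ψ = 0.759: g = 0.0074, g' = -0.898 → ψ = 0.767
Converged at ψ = 0.767.

ψ = 0.767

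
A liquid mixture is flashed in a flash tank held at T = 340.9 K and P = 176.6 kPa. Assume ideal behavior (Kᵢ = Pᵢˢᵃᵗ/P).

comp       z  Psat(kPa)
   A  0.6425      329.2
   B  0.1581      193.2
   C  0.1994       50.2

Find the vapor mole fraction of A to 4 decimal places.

y_A = 0.7042

Raoult's law: Kᵢ = Pᵢˢᵃᵗ/P = Pᵢˢᵃᵗ/176.6.
  K_A = 329.2/176.6 = 1.864100, K_B = 193.2/176.6 = 1.093998, K_C = 50.2/176.6 = 0.284258
Rachford–Rice: g(β) = Σ zᵢ(Kᵢ−1)/(1+β(Kᵢ−1)) = 0.
g(0) = ΣzᵢKᵢ − 1 = 0.4273 and g(1) = 1 − Σzᵢ/Kᵢ = -0.1907, so a root lies in (0, 1).
Newton–Raphson from β = 0.44:
  β = 0.4400: g = 0.20819, g' = -0.4708 → β = 0.8822
  β = 0.8822: g = -0.05850, g' = -0.9077 → β = 0.8178
  β = 0.8178: g = -0.00507, g' = -0.7600 → β = 0.8111
Converged at β = 0.8111.
Compositions from xᵢ = zᵢ/(1+β(Kᵢ−1)), yᵢ = Kᵢxᵢ:
  A: x = 0.3778, y = 0.7042
  B: x = 0.1469, y = 0.1607
  C: x = 0.4753, y = 0.1351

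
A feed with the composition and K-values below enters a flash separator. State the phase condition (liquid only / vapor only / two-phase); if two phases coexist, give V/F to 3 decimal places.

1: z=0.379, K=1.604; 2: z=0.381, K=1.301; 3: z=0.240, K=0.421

ΣzᵢKᵢ = 1.205; Σzᵢ/Kᵢ = 1.099.
Both exceed 1, so a two-phase solution exists.
Let ψ = V/F and solve Σ zᵢ(Kᵢ−1)/(1+ψ(Kᵢ−1)) = 0.
Iterate (Newton) starting at ψ = 0.31:
  ψ = 0.310: g = 0.1283, g' = -0.246 → ψ = 0.831
  ψ = 0.831: g = -0.0236, g' = -0.382 → ψ = 0.769
  ψ = 0.769: g = -0.0011, g' = -0.349 → ψ = 0.766
Converged at ψ = 0.766.

two-phase, V/F = 0.766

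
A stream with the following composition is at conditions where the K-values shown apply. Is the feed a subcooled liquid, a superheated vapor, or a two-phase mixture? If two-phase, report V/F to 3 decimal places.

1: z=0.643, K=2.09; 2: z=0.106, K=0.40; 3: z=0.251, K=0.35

two-phase, V/F = 0.684

ΣzᵢKᵢ = 1.474; Σzᵢ/Kᵢ = 1.290.
Both exceed 1, so a two-phase solution exists.
Let ψ = V/F and solve Σ zᵢ(Kᵢ−1)/(1+ψ(Kᵢ−1)) = 0.
Newton iteration, ψ⁰ = 0.37:
  ψ = 0.370: g = 0.2029, g' = -0.635 → ψ = 0.690
  ψ = 0.690: g = -0.0041, g' = -0.708 → ψ = 0.684
Converged at ψ = 0.684.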